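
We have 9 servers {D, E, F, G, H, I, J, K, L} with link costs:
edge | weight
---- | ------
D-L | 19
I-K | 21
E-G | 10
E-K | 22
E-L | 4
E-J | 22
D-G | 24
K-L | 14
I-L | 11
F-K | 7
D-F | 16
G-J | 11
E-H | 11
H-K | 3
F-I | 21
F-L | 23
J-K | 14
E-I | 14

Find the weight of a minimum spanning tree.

73

Sort edges by weight, then run Kruskal:
H-K (3): add — endpoints in different components.
E-L (4): add — endpoints in different components.
F-K (7): add — endpoints in different components.
E-G (10): add — endpoints in different components.
E-H (11): add — endpoints in different components.
G-J (11): add — endpoints in different components.
I-L (11): add — endpoints in different components.
E-I (14): skip — E and I already connected.
J-K (14): skip — J and K already connected.
K-L (14): skip — K and L already connected.
D-F (16): add — endpoints in different components.
MST edges: H-K, E-L, F-K, E-G, E-H, G-J, I-L, D-F; total weight 3+4+7+10+11+11+11+16 = 73.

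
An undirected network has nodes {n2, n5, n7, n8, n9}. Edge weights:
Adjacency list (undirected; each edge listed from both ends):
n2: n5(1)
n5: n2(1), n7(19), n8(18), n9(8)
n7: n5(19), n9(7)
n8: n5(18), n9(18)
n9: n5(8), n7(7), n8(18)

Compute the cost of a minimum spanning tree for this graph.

Sort edges by weight, then run Kruskal:
n2-n5 (1): add. Components now {n9} {n2,n5} {n8} {n7}
n7-n9 (7): add. Components now {n7,n9} {n2,n5} {n8}
n5-n9 (8): add. Components now {n2,n5,n7,n9} {n8}
n5-n8 (18): add. Components now {n2,n5,n7,n8,n9}
MST edges: n2-n5, n7-n9, n5-n9, n5-n8; total weight 1+7+8+18 = 34.

34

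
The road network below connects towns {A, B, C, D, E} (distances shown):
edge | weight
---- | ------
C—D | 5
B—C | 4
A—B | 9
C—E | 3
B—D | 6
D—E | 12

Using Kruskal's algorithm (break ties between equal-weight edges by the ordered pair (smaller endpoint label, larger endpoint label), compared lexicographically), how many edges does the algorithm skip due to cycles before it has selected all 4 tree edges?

1

Kruskal's algorithm — process edges by increasing weight (ties by edge label):
C—E (3): add — endpoints in different components.
B—C (4): add — endpoints in different components.
C—D (5): add — endpoints in different components.
B—D (6): skip — B and D already connected.
A—B (9): add — endpoints in different components.
Edges rejected before the tree was complete: 1.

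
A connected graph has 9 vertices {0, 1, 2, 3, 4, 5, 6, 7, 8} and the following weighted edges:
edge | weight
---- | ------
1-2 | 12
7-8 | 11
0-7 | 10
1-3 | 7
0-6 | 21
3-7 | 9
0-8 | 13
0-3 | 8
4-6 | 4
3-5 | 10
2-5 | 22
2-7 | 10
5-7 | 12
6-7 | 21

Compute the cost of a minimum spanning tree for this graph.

Sort edges by weight, then run Kruskal:
4-6 (4): add — endpoints in different components.
1-3 (7): add — endpoints in different components.
0-3 (8): add — endpoints in different components.
3-7 (9): add — endpoints in different components.
0-7 (10): skip — 0 and 7 already connected.
2-7 (10): add — endpoints in different components.
3-5 (10): add — endpoints in different components.
7-8 (11): add — endpoints in different components.
1-2 (12): skip — 1 and 2 already connected.
5-7 (12): skip — 5 and 7 already connected.
0-8 (13): skip — 0 and 8 already connected.
0-6 (21): add — endpoints in different components.
MST edges: 4-6, 1-3, 0-3, 3-7, 2-7, 3-5, 7-8, 0-6; total weight 4+7+8+9+10+10+11+21 = 80.

80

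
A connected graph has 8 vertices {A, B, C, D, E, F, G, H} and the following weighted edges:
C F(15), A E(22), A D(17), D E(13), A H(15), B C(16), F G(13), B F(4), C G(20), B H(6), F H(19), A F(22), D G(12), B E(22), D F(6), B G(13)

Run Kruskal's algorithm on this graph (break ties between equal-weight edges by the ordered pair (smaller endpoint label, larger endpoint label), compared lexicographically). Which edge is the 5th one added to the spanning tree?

D-E

Kruskal's algorithm — process edges by increasing weight (ties by edge label):
B F (4): add — endpoints in different components.
B H (6): add — endpoints in different components.
D F (6): add — endpoints in different components.
D G (12): add — endpoints in different components.
B G (13): skip — B and G already connected.
D E (13): add — endpoints in different components.
F G (13): skip — F and G already connected.
A H (15): add — endpoints in different components.
C F (15): add — endpoints in different components.
The 5th edge added is D E.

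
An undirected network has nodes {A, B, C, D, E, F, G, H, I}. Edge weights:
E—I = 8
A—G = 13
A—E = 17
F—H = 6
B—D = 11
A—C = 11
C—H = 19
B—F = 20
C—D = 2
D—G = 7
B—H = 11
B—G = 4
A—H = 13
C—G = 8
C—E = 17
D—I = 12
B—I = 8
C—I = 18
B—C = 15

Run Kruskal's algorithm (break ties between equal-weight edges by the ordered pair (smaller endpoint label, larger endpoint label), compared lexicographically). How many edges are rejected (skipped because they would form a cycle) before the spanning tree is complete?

Kruskal: consider edges lightest-first.
C—D (2): add — endpoints in different components.
B—G (4): add — endpoints in different components.
F—H (6): add — endpoints in different components.
D—G (7): add — endpoints in different components.
B—I (8): add — endpoints in different components.
C—G (8): skip — C and G already connected.
E—I (8): add — endpoints in different components.
A—C (11): add — endpoints in different components.
B—D (11): skip — B and D already connected.
B—H (11): add — endpoints in different components.
Edges rejected before the tree was complete: 2.

2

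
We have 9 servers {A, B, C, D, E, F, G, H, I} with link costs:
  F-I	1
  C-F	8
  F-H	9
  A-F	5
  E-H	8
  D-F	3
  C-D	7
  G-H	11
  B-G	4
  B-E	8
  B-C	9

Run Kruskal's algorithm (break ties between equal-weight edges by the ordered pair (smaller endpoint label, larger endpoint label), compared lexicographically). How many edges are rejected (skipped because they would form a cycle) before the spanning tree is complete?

Sort edges by weight, then run Kruskal:
F-I (1): add — endpoints in different components.
D-F (3): add — endpoints in different components.
B-G (4): add — endpoints in different components.
A-F (5): add — endpoints in different components.
C-D (7): add — endpoints in different components.
B-E (8): add — endpoints in different components.
C-F (8): skip — C and F already connected.
E-H (8): add — endpoints in different components.
B-C (9): add — endpoints in different components.
Edges rejected before the tree was complete: 1.

1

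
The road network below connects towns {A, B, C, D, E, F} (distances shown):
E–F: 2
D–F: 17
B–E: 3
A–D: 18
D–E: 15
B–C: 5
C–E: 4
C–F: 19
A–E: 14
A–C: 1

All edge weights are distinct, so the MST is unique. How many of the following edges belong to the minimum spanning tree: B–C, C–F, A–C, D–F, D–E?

Kruskal: consider edges lightest-first.
A–C (1): add. Components now {A,C} {B} {D} {E} {F}
E–F (2): add. Components now {A,C} {B} {D} {E,F}
B–E (3): add. Components now {A,C} {B,E,F} {D}
C–E (4): add. Components now {A,B,C,E,F} {D}
B–C (5): skip — B and C already connected.
A–E (14): skip — A and E already connected.
D–E (15): add. Components now {A,B,C,D,E,F}
MST edge set: {A–C, E–F, B–E, C–E, D–E}.
Of the listed edges, {A–C, D–E} are in the MST → 2.

2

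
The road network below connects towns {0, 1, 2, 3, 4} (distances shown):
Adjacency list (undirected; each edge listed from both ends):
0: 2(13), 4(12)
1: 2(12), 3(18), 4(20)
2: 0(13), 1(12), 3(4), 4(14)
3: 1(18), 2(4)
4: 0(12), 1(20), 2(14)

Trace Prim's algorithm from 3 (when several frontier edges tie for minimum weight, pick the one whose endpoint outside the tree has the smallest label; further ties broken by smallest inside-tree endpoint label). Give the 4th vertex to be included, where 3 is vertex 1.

0

Grow the tree from 3 using Prim:
Step 1: cheapest edge leaving the tree is 2—3 (4); add 2.
Step 2: cheapest edge leaving the tree is 1—2 (12); add 1.
Step 3: cheapest edge leaving the tree is 0—2 (13); add 0.
Step 4: cheapest edge leaving the tree is 0—4 (12); add 4.
Vertex order: 3, 2, 1, 0, 4. The 4th vertex is 0.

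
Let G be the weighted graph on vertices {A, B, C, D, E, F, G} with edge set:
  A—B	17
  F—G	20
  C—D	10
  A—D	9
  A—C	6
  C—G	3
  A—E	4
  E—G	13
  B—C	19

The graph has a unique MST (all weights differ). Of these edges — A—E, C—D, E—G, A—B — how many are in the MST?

2

Sort edges by weight, then run Kruskal:
C—G (3): add — endpoints in different components.
A—E (4): add — endpoints in different components.
A—C (6): add — endpoints in different components.
A—D (9): add — endpoints in different components.
C—D (10): skip — C and D already connected.
E—G (13): skip — E and G already connected.
A—B (17): add — endpoints in different components.
B—C (19): skip — B and C already connected.
F—G (20): add — endpoints in different components.
MST edge set: {C—G, A—E, A—C, A—D, A—B, F—G}.
Of the listed edges, {A—E, A—B} are in the MST → 2.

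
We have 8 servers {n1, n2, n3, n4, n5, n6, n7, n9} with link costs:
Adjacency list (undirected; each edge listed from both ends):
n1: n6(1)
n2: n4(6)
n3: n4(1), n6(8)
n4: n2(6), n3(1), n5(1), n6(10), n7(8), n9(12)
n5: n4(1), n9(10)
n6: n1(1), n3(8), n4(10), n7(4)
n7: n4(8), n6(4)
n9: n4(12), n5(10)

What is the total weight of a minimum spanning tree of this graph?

Sort edges by weight, then run Kruskal:
n1—n6 (1): add — endpoints in different components.
n3—n4 (1): add — endpoints in different components.
n4—n5 (1): add — endpoints in different components.
n6—n7 (4): add — endpoints in different components.
n2—n4 (6): add — endpoints in different components.
n3—n6 (8): add — endpoints in different components.
n4—n7 (8): skip — n7 and n4 already connected.
n4—n6 (10): skip — n6 and n4 already connected.
n5—n9 (10): add — endpoints in different components.
MST edges: n1—n6, n3—n4, n4—n5, n6—n7, n2—n4, n3—n6, n5—n9; total weight 1+1+1+4+6+8+10 = 31.

31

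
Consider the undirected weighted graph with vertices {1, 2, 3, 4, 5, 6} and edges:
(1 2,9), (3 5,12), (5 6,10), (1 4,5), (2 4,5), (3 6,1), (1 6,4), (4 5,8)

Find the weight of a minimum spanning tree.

23

Sort edges by weight, then run Kruskal:
3 6 (1): add — endpoints in different components.
1 6 (4): add — endpoints in different components.
1 4 (5): add — endpoints in different components.
2 4 (5): add — endpoints in different components.
4 5 (8): add — endpoints in different components.
MST edges: 3 6, 1 6, 1 4, 2 4, 4 5; total weight 1+4+5+5+8 = 23.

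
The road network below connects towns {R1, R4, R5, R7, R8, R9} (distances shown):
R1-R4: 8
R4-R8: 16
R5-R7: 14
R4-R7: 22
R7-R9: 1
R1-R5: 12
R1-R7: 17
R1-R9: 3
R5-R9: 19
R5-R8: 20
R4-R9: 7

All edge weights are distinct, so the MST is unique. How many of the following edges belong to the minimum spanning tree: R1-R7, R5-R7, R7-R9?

1

Sort edges by weight, then run Kruskal:
R7-R9 (1): add — endpoints in different components.
R1-R9 (3): add — endpoints in different components.
R4-R9 (7): add — endpoints in different components.
R1-R4 (8): skip — R1 and R4 already connected.
R1-R5 (12): add — endpoints in different components.
R5-R7 (14): skip — R7 and R5 already connected.
R4-R8 (16): add — endpoints in different components.
MST edge set: {R7-R9, R1-R9, R4-R9, R1-R5, R4-R8}.
Of the listed edges, {R7-R9} are in the MST → 1.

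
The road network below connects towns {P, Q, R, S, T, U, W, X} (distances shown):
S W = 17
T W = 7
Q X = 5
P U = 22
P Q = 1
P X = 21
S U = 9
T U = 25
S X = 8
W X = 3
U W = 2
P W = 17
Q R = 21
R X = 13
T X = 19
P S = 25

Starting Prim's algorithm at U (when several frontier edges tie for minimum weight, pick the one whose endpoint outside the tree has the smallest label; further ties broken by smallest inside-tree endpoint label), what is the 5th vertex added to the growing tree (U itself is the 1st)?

Prim, starting at U.
Step 1: cheapest edge leaving the tree is U W (2); add W.
Step 2: cheapest edge leaving the tree is W X (3); add X.
Step 3: cheapest edge leaving the tree is Q X (5); add Q.
Step 4: cheapest edge leaving the tree is P Q (1); add P.
Step 5: cheapest edge leaving the tree is T W (7); add T.
Step 6: cheapest edge leaving the tree is S X (8); add S.
Step 7: cheapest edge leaving the tree is R X (13); add R.
Vertex order: U, W, X, Q, P, T, S, R. The 5th vertex is P.

P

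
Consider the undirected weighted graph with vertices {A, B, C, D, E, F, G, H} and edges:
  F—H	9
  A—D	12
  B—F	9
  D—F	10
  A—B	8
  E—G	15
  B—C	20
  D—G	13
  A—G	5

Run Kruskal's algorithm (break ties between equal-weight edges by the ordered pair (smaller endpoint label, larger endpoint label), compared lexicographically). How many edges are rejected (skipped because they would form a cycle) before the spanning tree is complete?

Sort edges by weight, then run Kruskal:
A—G (5): add — endpoints in different components.
A—B (8): add — endpoints in different components.
B—F (9): add — endpoints in different components.
F—H (9): add — endpoints in different components.
D—F (10): add — endpoints in different components.
A—D (12): skip — A and D already connected.
D—G (13): skip — D and G already connected.
E—G (15): add — endpoints in different components.
B—C (20): add — endpoints in different components.
Edges rejected before the tree was complete: 2.

2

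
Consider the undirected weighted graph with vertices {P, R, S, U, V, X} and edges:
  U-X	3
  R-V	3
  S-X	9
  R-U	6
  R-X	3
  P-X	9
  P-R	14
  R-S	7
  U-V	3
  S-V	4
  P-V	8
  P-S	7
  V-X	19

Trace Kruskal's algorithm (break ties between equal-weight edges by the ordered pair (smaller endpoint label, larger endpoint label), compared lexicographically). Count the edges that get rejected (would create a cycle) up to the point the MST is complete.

2

Sort edges by weight, then run Kruskal:
R-V (3): add — endpoints in different components.
R-X (3): add — endpoints in different components.
U-V (3): add — endpoints in different components.
U-X (3): skip — X and U already connected.
S-V (4): add — endpoints in different components.
R-U (6): skip — R and U already connected.
P-S (7): add — endpoints in different components.
Edges rejected before the tree was complete: 2.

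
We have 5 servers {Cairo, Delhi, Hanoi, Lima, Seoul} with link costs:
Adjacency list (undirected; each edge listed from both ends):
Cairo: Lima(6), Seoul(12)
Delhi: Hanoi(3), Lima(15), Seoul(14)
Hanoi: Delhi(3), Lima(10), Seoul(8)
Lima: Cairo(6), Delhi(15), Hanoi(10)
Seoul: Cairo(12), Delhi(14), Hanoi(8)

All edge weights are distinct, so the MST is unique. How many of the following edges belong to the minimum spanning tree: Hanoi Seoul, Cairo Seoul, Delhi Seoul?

Sort edges by weight, then run Kruskal:
Delhi Hanoi (3): add — endpoints in different components.
Cairo Lima (6): add — endpoints in different components.
Hanoi Seoul (8): add — endpoints in different components.
Hanoi Lima (10): add — endpoints in different components.
MST edge set: {Delhi Hanoi, Cairo Lima, Hanoi Seoul, Hanoi Lima}.
Of the listed edges, {Hanoi Seoul} are in the MST → 1.

1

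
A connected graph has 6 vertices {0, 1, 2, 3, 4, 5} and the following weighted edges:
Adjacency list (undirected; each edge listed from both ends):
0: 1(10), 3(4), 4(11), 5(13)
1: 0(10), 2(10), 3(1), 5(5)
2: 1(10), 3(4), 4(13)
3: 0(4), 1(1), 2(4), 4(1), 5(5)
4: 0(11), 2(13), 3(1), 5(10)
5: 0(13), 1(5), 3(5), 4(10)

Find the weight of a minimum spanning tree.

15

Grow the tree from 3 using Prim:
Step 1: cheapest edge leaving the tree is 1-3 (1); add 1.
Step 2: cheapest edge leaving the tree is 3-4 (1); add 4.
Step 3: cheapest edge leaving the tree is 0-3 (4); add 0.
Step 4: cheapest edge leaving the tree is 2-3 (4); add 2.
Step 5: cheapest edge leaving the tree is 1-5 (5); add 5.
MST edges: 1-3, 3-4, 0-3, 2-3, 1-5; total weight 1+1+4+4+5 = 15.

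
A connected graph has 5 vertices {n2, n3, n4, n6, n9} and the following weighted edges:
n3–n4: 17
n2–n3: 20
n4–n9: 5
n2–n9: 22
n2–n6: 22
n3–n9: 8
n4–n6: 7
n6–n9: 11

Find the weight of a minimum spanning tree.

40

Kruskal: consider edges lightest-first.
n4–n9 (5): add. Components now {n3} {n2} {n4,n9} {n6}
n4–n6 (7): add. Components now {n3} {n2} {n4,n6,n9}
n3–n9 (8): add. Components now {n3,n4,n6,n9} {n2}
n6–n9 (11): skip — n9 and n6 already connected.
n3–n4 (17): skip — n3 and n4 already connected.
n2–n3 (20): add. Components now {n2,n3,n4,n6,n9}
MST edges: n4–n9, n4–n6, n3–n9, n2–n3; total weight 5+7+8+20 = 40.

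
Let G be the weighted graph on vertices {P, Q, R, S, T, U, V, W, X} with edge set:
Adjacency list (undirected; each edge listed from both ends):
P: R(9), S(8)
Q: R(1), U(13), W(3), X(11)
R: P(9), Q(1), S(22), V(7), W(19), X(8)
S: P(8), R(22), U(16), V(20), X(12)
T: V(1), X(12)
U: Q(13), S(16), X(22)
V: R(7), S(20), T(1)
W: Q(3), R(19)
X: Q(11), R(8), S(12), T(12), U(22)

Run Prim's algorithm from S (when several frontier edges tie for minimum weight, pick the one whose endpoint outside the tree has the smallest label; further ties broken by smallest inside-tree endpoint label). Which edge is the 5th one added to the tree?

R-V

Prim, starting at S.
Step 1: cheapest edge leaving the tree is P—S (8); add P.
Step 2: cheapest edge leaving the tree is P—R (9); add R.
Step 3: cheapest edge leaving the tree is Q—R (1); add Q.
Step 4: cheapest edge leaving the tree is Q—W (3); add W.
Step 5: cheapest edge leaving the tree is R—V (7); add V.
Step 6: cheapest edge leaving the tree is T—V (1); add T.
Step 7: cheapest edge leaving the tree is R—X (8); add X.
Step 8: cheapest edge leaving the tree is Q—U (13); add U.
The 5th edge added is R—V.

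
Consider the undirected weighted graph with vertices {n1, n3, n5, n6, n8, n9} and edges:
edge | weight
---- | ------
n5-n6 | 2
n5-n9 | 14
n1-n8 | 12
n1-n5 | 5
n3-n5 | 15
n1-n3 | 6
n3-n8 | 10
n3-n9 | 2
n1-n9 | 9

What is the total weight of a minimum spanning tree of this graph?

Kruskal: consider edges lightest-first.
n3-n9 (2): add. Components now {n1} {n6} {n8} {n5} {n3,n9}
n5-n6 (2): add. Components now {n1} {n5,n6} {n8} {n3,n9}
n1-n5 (5): add. Components now {n1,n5,n6} {n8} {n3,n9}
n1-n3 (6): add. Components now {n1,n3,n5,n6,n9} {n8}
n1-n9 (9): skip — n1 and n9 already connected.
n3-n8 (10): add. Components now {n1,n3,n5,n6,n8,n9}
MST edges: n3-n9, n5-n6, n1-n5, n1-n3, n3-n8; total weight 2+2+5+6+10 = 25.

25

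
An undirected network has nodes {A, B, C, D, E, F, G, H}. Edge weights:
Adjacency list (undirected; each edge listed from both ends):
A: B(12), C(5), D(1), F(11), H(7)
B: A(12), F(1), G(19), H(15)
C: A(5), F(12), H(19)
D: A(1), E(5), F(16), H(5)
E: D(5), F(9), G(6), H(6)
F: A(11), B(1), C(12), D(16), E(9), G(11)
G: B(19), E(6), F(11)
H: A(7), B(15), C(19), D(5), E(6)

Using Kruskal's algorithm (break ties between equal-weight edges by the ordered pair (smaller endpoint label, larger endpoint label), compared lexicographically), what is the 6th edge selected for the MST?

Sort edges by weight, then run Kruskal:
A-D (1): add — endpoints in different components.
B-F (1): add — endpoints in different components.
A-C (5): add — endpoints in different components.
D-E (5): add — endpoints in different components.
D-H (5): add — endpoints in different components.
E-G (6): add — endpoints in different components.
E-H (6): skip — E and H already connected.
A-H (7): skip — A and H already connected.
E-F (9): add — endpoints in different components.
The 6th edge added is E-G.

E-G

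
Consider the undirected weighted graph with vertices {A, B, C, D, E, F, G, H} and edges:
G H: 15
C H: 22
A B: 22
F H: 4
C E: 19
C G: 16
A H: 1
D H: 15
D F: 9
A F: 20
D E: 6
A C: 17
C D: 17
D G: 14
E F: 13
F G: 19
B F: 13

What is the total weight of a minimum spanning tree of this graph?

63

Prim's algorithm from F:
Step 1: cheapest edge leaving the tree is F H (4); add H.
Step 2: cheapest edge leaving the tree is A H (1); add A.
Step 3: cheapest edge leaving the tree is D F (9); add D.
Step 4: cheapest edge leaving the tree is D E (6); add E.
Step 5: cheapest edge leaving the tree is B F (13); add B.
Step 6: cheapest edge leaving the tree is D G (14); add G.
Step 7: cheapest edge leaving the tree is C G (16); add C.
MST edges: F H, A H, D F, D E, B F, D G, C G; total weight 4+1+9+6+13+14+16 = 63.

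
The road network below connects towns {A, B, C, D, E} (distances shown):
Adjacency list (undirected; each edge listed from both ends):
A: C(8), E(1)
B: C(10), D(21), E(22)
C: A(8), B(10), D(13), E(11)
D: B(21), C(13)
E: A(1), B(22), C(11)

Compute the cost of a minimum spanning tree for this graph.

Kruskal's algorithm — process edges by increasing weight (ties by edge label):
A–E (1): add — endpoints in different components.
A–C (8): add — endpoints in different components.
B–C (10): add — endpoints in different components.
C–E (11): skip — C and E already connected.
C–D (13): add — endpoints in different components.
MST edges: A–E, A–C, B–C, C–D; total weight 1+8+10+13 = 32.

32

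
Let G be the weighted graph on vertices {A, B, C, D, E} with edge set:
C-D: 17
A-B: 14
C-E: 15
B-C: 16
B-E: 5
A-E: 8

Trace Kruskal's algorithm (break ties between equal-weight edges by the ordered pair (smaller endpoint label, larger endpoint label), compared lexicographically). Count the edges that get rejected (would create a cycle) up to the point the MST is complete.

Sort edges by weight, then run Kruskal:
B-E (5): add — endpoints in different components.
A-E (8): add — endpoints in different components.
A-B (14): skip — A and B already connected.
C-E (15): add — endpoints in different components.
B-C (16): skip — B and C already connected.
C-D (17): add — endpoints in different components.
Edges rejected before the tree was complete: 2.

2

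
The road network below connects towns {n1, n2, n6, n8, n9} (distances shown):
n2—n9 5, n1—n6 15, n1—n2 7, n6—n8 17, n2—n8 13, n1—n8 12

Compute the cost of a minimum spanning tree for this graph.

Kruskal's algorithm — process edges by increasing weight (ties by edge label):
n2—n9 (5): add. Components now {n2,n9} {n8} {n6} {n1}
n1—n2 (7): add. Components now {n1,n2,n9} {n8} {n6}
n1—n8 (12): add. Components now {n1,n2,n8,n9} {n6}
n2—n8 (13): skip — n8 and n2 already connected.
n1—n6 (15): add. Components now {n1,n2,n6,n8,n9}
MST edges: n2—n9, n1—n2, n1—n8, n1—n6; total weight 5+7+12+15 = 39.

39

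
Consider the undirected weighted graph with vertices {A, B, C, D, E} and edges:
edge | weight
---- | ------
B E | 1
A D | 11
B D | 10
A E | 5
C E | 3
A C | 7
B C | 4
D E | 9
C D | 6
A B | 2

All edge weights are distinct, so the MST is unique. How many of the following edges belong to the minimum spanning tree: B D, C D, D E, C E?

Kruskal: consider edges lightest-first.
B E (1): add. Components now {A} {B,E} {C} {D}
A B (2): add. Components now {A,B,E} {C} {D}
C E (3): add. Components now {A,B,C,E} {D}
B C (4): skip — B and C already connected.
A E (5): skip — A and E already connected.
C D (6): add. Components now {A,B,C,D,E}
MST edge set: {B E, A B, C E, C D}.
Of the listed edges, {C D, C E} are in the MST → 2.

2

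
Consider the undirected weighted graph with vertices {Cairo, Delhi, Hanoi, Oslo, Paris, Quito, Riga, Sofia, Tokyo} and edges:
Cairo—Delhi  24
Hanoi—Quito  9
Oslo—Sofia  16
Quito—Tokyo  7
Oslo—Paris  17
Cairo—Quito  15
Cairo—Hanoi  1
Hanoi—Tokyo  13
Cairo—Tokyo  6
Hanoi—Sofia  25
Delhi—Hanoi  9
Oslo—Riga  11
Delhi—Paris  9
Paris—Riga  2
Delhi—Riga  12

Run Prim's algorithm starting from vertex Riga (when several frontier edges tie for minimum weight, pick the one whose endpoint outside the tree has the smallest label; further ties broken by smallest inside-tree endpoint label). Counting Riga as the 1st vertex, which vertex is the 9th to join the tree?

Sofia

Prim, starting at Riga.
Step 1: cheapest edge leaving the tree is Paris—Riga (2); add Paris.
Step 2: cheapest edge leaving the tree is Delhi—Paris (9); add Delhi.
Step 3: cheapest edge leaving the tree is Delhi—Hanoi (9); add Hanoi.
Step 4: cheapest edge leaving the tree is Cairo—Hanoi (1); add Cairo.
Step 5: cheapest edge leaving the tree is Cairo—Tokyo (6); add Tokyo.
Step 6: cheapest edge leaving the tree is Quito—Tokyo (7); add Quito.
Step 7: cheapest edge leaving the tree is Oslo—Riga (11); add Oslo.
Step 8: cheapest edge leaving the tree is Oslo—Sofia (16); add Sofia.
Vertex order: Riga, Paris, Delhi, Hanoi, Cairo, Tokyo, Quito, Oslo, Sofia. The 9th vertex is Sofia.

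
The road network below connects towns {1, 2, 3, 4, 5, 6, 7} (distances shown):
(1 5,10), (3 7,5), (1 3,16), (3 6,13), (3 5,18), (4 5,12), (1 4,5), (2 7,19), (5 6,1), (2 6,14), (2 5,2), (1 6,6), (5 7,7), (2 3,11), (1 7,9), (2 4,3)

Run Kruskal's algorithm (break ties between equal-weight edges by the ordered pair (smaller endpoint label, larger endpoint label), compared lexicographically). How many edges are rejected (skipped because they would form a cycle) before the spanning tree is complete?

Sort edges by weight, then run Kruskal:
5 6 (1): add. Components now {1} {2} {3} {4} {5,6} {7}
2 5 (2): add. Components now {1} {2,5,6} {3} {4} {7}
2 4 (3): add. Components now {1} {2,4,5,6} {3} {7}
1 4 (5): add. Components now {1,2,4,5,6} {3} {7}
3 7 (5): add. Components now {1,2,4,5,6} {3,7}
1 6 (6): skip — 1 and 6 already connected.
5 7 (7): add. Components now {1,2,3,4,5,6,7}
Edges rejected before the tree was complete: 1.

1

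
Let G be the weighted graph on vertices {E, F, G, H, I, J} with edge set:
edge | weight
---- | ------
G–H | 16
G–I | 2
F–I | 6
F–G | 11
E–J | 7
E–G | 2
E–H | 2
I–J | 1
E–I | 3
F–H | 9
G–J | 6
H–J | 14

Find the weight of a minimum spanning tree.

Kruskal's algorithm — process edges by increasing weight (ties by edge label):
I–J (1): add. Components now {E} {F} {G} {H} {I,J}
E–G (2): add. Components now {E,G} {F} {H} {I,J}
E–H (2): add. Components now {E,G,H} {F} {I,J}
G–I (2): add. Components now {E,G,H,I,J} {F}
E–I (3): skip — E and I already connected.
F–I (6): add. Components now {E,F,G,H,I,J}
MST edges: I–J, E–G, E–H, G–I, F–I; total weight 1+2+2+2+6 = 13.

13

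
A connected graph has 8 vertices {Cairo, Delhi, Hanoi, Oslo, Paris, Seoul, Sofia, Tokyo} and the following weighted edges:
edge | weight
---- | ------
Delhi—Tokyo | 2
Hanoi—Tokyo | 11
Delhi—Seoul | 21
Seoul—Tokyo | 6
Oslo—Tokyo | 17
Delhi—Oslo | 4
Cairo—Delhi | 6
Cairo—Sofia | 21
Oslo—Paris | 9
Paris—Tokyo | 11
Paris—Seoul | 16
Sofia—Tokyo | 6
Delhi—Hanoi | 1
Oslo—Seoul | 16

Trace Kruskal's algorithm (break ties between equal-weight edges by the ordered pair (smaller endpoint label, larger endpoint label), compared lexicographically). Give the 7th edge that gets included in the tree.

Oslo-Paris

Kruskal's algorithm — process edges by increasing weight (ties by edge label):
Delhi—Hanoi (1): add — endpoints in different components.
Delhi—Tokyo (2): add — endpoints in different components.
Delhi—Oslo (4): add — endpoints in different components.
Cairo—Delhi (6): add — endpoints in different components.
Seoul—Tokyo (6): add — endpoints in different components.
Sofia—Tokyo (6): add — endpoints in different components.
Oslo—Paris (9): add — endpoints in different components.
The 7th edge added is Oslo—Paris.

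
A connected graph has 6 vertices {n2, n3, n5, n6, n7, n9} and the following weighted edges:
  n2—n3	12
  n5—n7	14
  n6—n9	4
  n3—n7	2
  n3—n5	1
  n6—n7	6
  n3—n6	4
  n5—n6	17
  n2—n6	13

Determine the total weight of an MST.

Kruskal's algorithm — process edges by increasing weight (ties by edge label):
n3—n5 (1): add — endpoints in different components.
n3—n7 (2): add — endpoints in different components.
n3—n6 (4): add — endpoints in different components.
n6—n9 (4): add — endpoints in different components.
n6—n7 (6): skip — n7 and n6 already connected.
n2—n3 (12): add — endpoints in different components.
MST edges: n3—n5, n3—n7, n3—n6, n6—n9, n2—n3; total weight 1+2+4+4+12 = 23.

23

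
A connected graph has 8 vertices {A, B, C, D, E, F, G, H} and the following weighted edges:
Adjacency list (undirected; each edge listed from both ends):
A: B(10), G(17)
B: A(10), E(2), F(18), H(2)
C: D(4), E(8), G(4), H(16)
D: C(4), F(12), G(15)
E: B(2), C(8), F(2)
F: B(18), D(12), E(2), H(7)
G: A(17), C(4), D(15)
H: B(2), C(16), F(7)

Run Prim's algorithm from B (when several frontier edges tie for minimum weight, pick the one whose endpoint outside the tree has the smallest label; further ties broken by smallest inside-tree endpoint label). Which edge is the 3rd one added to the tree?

B-H

Prim, starting at B.
Step 1: cheapest edge leaving the tree is B–E (2); add E.
Step 2: cheapest edge leaving the tree is E–F (2); add F.
Step 3: cheapest edge leaving the tree is B–H (2); add H.
Step 4: cheapest edge leaving the tree is C–E (8); add C.
Step 5: cheapest edge leaving the tree is C–D (4); add D.
Step 6: cheapest edge leaving the tree is C–G (4); add G.
Step 7: cheapest edge leaving the tree is A–B (10); add A.
The 3rd edge added is B–H.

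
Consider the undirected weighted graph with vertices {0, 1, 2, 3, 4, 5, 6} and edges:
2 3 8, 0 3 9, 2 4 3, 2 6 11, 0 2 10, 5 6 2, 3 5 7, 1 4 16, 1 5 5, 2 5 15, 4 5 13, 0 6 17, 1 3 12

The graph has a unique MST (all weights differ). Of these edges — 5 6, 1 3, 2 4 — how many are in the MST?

Kruskal's algorithm — process edges by increasing weight (ties by edge label):
5 6 (2): add — endpoints in different components.
2 4 (3): add — endpoints in different components.
1 5 (5): add — endpoints in different components.
3 5 (7): add — endpoints in different components.
2 3 (8): add — endpoints in different components.
0 3 (9): add — endpoints in different components.
MST edge set: {5 6, 2 4, 1 5, 3 5, 2 3, 0 3}.
Of the listed edges, {5 6, 2 4} are in the MST → 2.

2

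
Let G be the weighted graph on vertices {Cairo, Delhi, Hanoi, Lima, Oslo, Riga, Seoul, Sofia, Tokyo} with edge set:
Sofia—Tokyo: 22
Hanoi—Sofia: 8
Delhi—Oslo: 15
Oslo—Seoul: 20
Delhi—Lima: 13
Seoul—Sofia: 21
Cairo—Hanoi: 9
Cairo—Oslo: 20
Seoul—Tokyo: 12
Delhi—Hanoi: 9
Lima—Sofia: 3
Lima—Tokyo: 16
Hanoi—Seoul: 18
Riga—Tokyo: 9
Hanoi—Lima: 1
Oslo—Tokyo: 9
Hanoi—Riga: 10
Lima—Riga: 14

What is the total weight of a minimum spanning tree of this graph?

62

Sort edges by weight, then run Kruskal:
Hanoi—Lima (1): add — endpoints in different components.
Lima—Sofia (3): add — endpoints in different components.
Hanoi—Sofia (8): skip — Hanoi and Sofia already connected.
Cairo—Hanoi (9): add — endpoints in different components.
Delhi—Hanoi (9): add — endpoints in different components.
Oslo—Tokyo (9): add — endpoints in different components.
Riga—Tokyo (9): add — endpoints in different components.
Hanoi—Riga (10): add — endpoints in different components.
Seoul—Tokyo (12): add — endpoints in different components.
MST edges: Hanoi—Lima, Lima—Sofia, Cairo—Hanoi, Delhi—Hanoi, Oslo—Tokyo, Riga—Tokyo, Hanoi—Riga, Seoul—Tokyo; total weight 1+3+9+9+9+9+10+12 = 62.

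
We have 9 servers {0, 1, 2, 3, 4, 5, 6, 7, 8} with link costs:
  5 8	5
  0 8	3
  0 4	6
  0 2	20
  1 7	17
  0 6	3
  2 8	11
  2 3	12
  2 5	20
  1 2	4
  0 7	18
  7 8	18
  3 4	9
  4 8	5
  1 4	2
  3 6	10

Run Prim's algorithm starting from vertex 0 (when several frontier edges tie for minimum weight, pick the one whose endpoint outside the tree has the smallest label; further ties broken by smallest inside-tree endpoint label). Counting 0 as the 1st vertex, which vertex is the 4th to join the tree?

4

Grow the tree from 0 using Prim:
Step 1: cheapest edge leaving the tree is 0 6 (3); add 6.
Step 2: cheapest edge leaving the tree is 0 8 (3); add 8.
Step 3: cheapest edge leaving the tree is 4 8 (5); add 4.
Step 4: cheapest edge leaving the tree is 1 4 (2); add 1.
Step 5: cheapest edge leaving the tree is 1 2 (4); add 2.
Step 6: cheapest edge leaving the tree is 5 8 (5); add 5.
Step 7: cheapest edge leaving the tree is 3 4 (9); add 3.
Step 8: cheapest edge leaving the tree is 1 7 (17); add 7.
Vertex order: 0, 6, 8, 4, 1, 2, 5, 3, 7. The 4th vertex is 4.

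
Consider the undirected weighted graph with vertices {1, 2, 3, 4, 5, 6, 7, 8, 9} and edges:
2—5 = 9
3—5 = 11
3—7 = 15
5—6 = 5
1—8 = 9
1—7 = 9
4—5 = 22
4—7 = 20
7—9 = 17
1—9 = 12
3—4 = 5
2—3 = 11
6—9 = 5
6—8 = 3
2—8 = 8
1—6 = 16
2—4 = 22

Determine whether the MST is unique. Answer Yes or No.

Kruskal's algorithm — process edges by increasing weight (ties by edge label):
6—8 (3): add — endpoints in different components.
3—4 (5): add — endpoints in different components.
5—6 (5): add — endpoints in different components.
6—9 (5): add — endpoints in different components.
2—8 (8): add — endpoints in different components.
1—7 (9): add — endpoints in different components.
1—8 (9): add — endpoints in different components.
2—5 (9): skip — 2 and 5 already connected.
2—3 (11): add — endpoints in different components.
Non-tree edge 3—5 has weight 11, equal to the heaviest edge on its tree cycle — swapping gives another MST of the same weight. Not unique.

No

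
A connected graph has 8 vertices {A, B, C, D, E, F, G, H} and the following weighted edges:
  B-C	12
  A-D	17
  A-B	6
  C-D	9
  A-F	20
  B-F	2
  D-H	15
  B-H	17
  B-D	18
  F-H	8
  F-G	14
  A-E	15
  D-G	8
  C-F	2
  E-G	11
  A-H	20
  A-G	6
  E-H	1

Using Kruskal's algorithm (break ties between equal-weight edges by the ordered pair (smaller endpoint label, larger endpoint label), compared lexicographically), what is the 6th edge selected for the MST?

Kruskal: consider edges lightest-first.
E-H (1): add — endpoints in different components.
B-F (2): add — endpoints in different components.
C-F (2): add — endpoints in different components.
A-B (6): add — endpoints in different components.
A-G (6): add — endpoints in different components.
D-G (8): add — endpoints in different components.
F-H (8): add — endpoints in different components.
The 6th edge added is D-G.

D-G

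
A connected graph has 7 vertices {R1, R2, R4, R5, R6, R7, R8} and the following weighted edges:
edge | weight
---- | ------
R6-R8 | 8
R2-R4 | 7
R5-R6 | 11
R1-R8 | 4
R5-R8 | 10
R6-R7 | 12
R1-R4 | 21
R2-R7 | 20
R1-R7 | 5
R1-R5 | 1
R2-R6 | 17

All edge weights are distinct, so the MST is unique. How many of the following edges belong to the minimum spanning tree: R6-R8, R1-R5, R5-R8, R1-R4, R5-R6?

Kruskal: consider edges lightest-first.
R1-R5 (1): add — endpoints in different components.
R1-R8 (4): add — endpoints in different components.
R1-R7 (5): add — endpoints in different components.
R2-R4 (7): add — endpoints in different components.
R6-R8 (8): add — endpoints in different components.
R5-R8 (10): skip — R8 and R5 already connected.
R5-R6 (11): skip — R6 and R5 already connected.
R6-R7 (12): skip — R6 and R7 already connected.
R2-R6 (17): add — endpoints in different components.
MST edge set: {R1-R5, R1-R8, R1-R7, R2-R4, R6-R8, R2-R6}.
Of the listed edges, {R6-R8, R1-R5} are in the MST → 2.

2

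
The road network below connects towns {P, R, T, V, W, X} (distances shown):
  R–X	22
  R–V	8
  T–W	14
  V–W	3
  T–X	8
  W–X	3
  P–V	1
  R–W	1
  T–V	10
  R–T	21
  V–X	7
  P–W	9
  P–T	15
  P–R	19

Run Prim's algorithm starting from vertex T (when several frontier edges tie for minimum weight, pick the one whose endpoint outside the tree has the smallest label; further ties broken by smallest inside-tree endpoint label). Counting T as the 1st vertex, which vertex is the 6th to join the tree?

Grow the tree from T using Prim:
Step 1: cheapest edge leaving the tree is T–X (8); add X.
Step 2: cheapest edge leaving the tree is W–X (3); add W.
Step 3: cheapest edge leaving the tree is R–W (1); add R.
Step 4: cheapest edge leaving the tree is V–W (3); add V.
Step 5: cheapest edge leaving the tree is P–V (1); add P.
Vertex order: T, X, W, R, V, P. The 6th vertex is P.

P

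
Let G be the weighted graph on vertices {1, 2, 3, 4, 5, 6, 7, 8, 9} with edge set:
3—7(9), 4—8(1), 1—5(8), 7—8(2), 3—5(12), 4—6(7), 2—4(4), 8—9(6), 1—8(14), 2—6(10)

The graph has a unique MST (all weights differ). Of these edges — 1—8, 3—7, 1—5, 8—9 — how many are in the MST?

Kruskal: consider edges lightest-first.
4—8 (1): add — endpoints in different components.
7—8 (2): add — endpoints in different components.
2—4 (4): add — endpoints in different components.
8—9 (6): add — endpoints in different components.
4—6 (7): add — endpoints in different components.
1—5 (8): add — endpoints in different components.
3—7 (9): add — endpoints in different components.
2—6 (10): skip — 2 and 6 already connected.
3—5 (12): add — endpoints in different components.
MST edge set: {4—8, 7—8, 2—4, 8—9, 4—6, 1—5, 3—7, 3—5}.
Of the listed edges, {3—7, 1—5, 8—9} are in the MST → 3.

3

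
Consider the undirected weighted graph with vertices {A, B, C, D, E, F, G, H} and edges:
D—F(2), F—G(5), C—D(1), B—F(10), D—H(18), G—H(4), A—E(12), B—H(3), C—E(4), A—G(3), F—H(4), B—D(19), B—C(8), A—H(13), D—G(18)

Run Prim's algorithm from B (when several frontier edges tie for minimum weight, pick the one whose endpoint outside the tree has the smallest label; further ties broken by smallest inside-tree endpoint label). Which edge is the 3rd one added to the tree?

Grow the tree from B using Prim:
Step 1: cheapest edge leaving the tree is B—H (3); add H.
Step 2: cheapest edge leaving the tree is F—H (4); add F.
Step 3: cheapest edge leaving the tree is D—F (2); add D.
Step 4: cheapest edge leaving the tree is C—D (1); add C.
Step 5: cheapest edge leaving the tree is C—E (4); add E.
Step 6: cheapest edge leaving the tree is G—H (4); add G.
Step 7: cheapest edge leaving the tree is A—G (3); add A.
The 3rd edge added is D—F.

D-F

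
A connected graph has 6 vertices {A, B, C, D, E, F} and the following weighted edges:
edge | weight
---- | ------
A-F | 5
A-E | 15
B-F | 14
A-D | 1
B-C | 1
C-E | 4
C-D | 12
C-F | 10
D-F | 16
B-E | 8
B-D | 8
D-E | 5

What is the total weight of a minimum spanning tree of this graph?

16

Kruskal: consider edges lightest-first.
A-D (1): add — endpoints in different components.
B-C (1): add — endpoints in different components.
C-E (4): add — endpoints in different components.
A-F (5): add — endpoints in different components.
D-E (5): add — endpoints in different components.
MST edges: A-D, B-C, C-E, A-F, D-E; total weight 1+1+4+5+5 = 16.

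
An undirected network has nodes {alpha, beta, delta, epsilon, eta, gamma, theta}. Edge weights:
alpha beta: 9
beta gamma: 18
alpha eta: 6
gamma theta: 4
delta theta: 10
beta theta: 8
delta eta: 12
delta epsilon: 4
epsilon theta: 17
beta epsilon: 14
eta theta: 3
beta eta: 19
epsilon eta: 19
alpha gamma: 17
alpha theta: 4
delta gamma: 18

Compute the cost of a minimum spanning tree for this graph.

Sort edges by weight, then run Kruskal:
eta theta (3): add. Components now {eta,theta} {beta} {alpha} {epsilon} {gamma} {delta}
alpha theta (4): add. Components now {alpha,eta,theta} {beta} {epsilon} {gamma} {delta}
delta epsilon (4): add. Components now {alpha,eta,theta} {beta} {delta,epsilon} {gamma}
gamma theta (4): add. Components now {alpha,eta,gamma,theta} {beta} {delta,epsilon}
alpha eta (6): skip — eta and alpha already connected.
beta theta (8): add. Components now {alpha,beta,eta,gamma,theta} {delta,epsilon}
alpha beta (9): skip — beta and alpha already connected.
delta theta (10): add. Components now {alpha,beta,delta,epsilon,eta,gamma,theta}
MST edges: eta theta, alpha theta, delta epsilon, gamma theta, beta theta, delta theta; total weight 3+4+4+4+8+10 = 33.

33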